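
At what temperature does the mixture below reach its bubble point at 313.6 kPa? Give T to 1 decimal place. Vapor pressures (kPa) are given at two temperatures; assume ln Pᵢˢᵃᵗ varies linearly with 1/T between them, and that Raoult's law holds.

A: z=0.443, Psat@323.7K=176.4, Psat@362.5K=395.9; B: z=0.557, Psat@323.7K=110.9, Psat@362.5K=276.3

T = 360.0 K

Bubble-point temperature: ΣzᵢPᵢˢᵃᵗ(T) = P. Interpolate ln Pᵢˢᵃᵗ = aᵢ + bᵢ/T.
  T = 323.7 K: ΣzᵢPᵢˢᵃᵗ = 139.92 kPa
  T = 362.5 K: ΣzᵢPᵢˢᵃᵗ = 329.28 kPa
  T = 343.1 K: ΣzᵢPᵢˢᵃᵗ = 219.83 kPa
  T = 352.8 K: ΣzᵢPᵢˢᵃᵗ = 270.52 kPa
  T = 357.6 K: ΣzᵢPᵢˢᵃᵗ = 298.55 kPa
  T = 360.1 K: ΣzᵢPᵢˢᵃᵗ = 313.96 kPa
Interpolating between 357.6 K and 360.1 K gives T ≈ 360.0 K.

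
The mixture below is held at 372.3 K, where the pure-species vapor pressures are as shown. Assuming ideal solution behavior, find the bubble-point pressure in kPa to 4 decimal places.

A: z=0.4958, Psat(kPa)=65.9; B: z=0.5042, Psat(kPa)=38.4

At the bubble point ψ → 0, so ΣzᵢKᵢ = 1 with Kᵢ = Pᵢˢᵃᵗ/P ⇒ P = ΣzᵢPᵢˢᵃᵗ.
P = 0.4958·65.9 + 0.5042·38.4 = 52.0345 kPa

Pbub = 52.0345 kPa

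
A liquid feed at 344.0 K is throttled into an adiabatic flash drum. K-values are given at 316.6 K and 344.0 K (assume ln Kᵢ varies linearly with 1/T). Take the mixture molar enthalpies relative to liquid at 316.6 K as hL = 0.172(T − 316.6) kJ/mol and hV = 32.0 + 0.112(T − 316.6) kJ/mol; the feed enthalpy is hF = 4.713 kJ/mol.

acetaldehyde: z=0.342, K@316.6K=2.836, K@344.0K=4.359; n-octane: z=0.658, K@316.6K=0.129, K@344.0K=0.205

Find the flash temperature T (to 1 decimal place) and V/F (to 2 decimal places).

Adiabatic flash: solve Rachford–Rice at each trial T, then check hF = ψ·hV(T) + (1−ψ)·hL(T).
  T = 316.6 K: K = (2.836, 0.129), RR gives ψ = 0.034, H_out = 1.096 kJ/mol
  T = 344.0 K: K = (4.359, 0.205), RR gives ψ = 0.234, H_out = 11.825 kJ/mol
  T = 330.3 K: K = (3.547, 0.164), RR gives ψ = 0.151, H_out = 7.061 kJ/mol
  T = 323.5 K: K = (3.182, 0.146), RR gives ψ = 0.099, H_out = 4.311 kJ/mol
  T = 326.9 K: K = (3.362, 0.155), RR gives ψ = 0.126, H_out = 5.728 kJ/mol
  T = 325.2 K: K = (3.271, 0.150), RR gives ψ = 0.113, H_out = 5.032 kJ/mol
Linear interpolation between T = 323.5 (H_out = 4.311) and T = 325.2 (H_out = 5.032) on hF = 4.713 gives T ≈ 324.4 K, at which ψ = 0.11.

T = 324.4 K, V/F = 0.11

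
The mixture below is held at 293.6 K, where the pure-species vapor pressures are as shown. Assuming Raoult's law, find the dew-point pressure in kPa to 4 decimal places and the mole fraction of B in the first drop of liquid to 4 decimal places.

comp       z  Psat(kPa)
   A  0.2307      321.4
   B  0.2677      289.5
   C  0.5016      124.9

At the dew point ψ → 1, so Σzᵢ/Kᵢ = 1 with Kᵢ = Pᵢˢᵃᵗ/P ⇒ 1/P = Σzᵢ/Pᵢˢᵃᵗ.
1/P = 0.2307/321.4 + 0.2677/289.5 + 0.5016/124.9 = 0.0056585 ⇒ P = 176.7250 kPa
xᵢ = zᵢP/Pᵢˢᵃᵗ ⇒ x_B = 0.2677·176.7250/289.5 = 0.1634

Pdew = 176.7250 kPa, x_B = 0.1634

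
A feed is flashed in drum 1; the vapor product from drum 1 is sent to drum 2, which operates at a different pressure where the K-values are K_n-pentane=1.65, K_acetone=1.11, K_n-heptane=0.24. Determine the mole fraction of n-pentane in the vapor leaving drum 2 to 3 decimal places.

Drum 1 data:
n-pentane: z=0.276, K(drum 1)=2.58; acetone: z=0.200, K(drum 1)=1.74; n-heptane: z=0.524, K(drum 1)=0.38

y_n-pentane (drum 2) = 0.616

Drum 1:
Newton iteration, ψ₁⁰ = 0.5:
  ψ₁ = 0.500: g = -0.1192, g' = -0.696 → ψ₁ = 0.329
  ψ₁ = 0.329: g = -0.0021, g' = -0.687 → ψ₁ = 0.326
Converged at ψ₁ = 0.326.
Drum-1 compositions:
  n-pentane: x = 0.182, y = 0.470
  acetone: x = 0.161, y = 0.280
  n-heptane: x = 0.657, y = 0.250
Drum-2 feed = drum-1 vapor: z₂ = (0.4701, 0.2804, 0.2495).
Drum 2:
Rachford–Rice: g(ψ₂) = Σ zᵢ(Kᵢ−1)/(1+ψ₂(Kᵢ−1)) = 0.
Feasibility: ΣzᵢKᵢ = 1.147, Σzᵢ/Kᵢ = 1.577 — both > 1, two phases present.
Iterate (Newton) starting at ψ₂ = 0.5:
  ψ₂ = 0.500: g = -0.0460, g' = -0.491 → ψ₂ = 0.406
  ψ₂ = 0.406: g = -0.0031, g' = -0.429 → ψ₂ = 0.399
Converged at ψ₂ = 0.399.
  n-pentane: x = 0.373, y = 0.616
  acetone: x = 0.269, y = 0.298
  n-heptane: x = 0.358, y = 0.086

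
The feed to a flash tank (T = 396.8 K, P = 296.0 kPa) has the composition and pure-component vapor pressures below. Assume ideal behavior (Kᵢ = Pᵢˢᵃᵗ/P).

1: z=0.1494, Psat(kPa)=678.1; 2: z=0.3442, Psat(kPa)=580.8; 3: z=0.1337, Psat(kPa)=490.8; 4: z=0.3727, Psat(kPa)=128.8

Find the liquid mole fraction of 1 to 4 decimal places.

x_1 = 0.0774

Raoult's law: Kᵢ = Pᵢˢᵃᵗ/P = Pᵢˢᵃᵗ/296.0.
  K_1 = 678.1/296.0 = 2.290878, K_2 = 580.8/296.0 = 1.962162, K_3 = 490.8/296.0 = 1.658108, K_4 = 128.8/296.0 = 0.435135
Rachford–Rice: g(ψ) = Σ zᵢ(Kᵢ−1)/(1+ψ(Kᵢ−1)) = 0.
g(0) = ΣzᵢKᵢ − 1 = 0.4015 and g(1) = 1 − Σzᵢ/Kᵢ = -0.1778, so a root lies in (0, 1).
Newton–Raphson from ψ = 0.5:
  ψ = 0.5000: g = 0.11363, g' = -0.5009 → ψ = 0.7268
  ψ = 0.7268: g = -0.00325, g' = -0.5454 → ψ = 0.7209
  ψ = 0.7209: g = -0.00001, g' = -0.5429 → ψ = 0.7208
Converged at ψ = 0.7208.
Compositions from xᵢ = zᵢ/(1+ψ(Kᵢ−1)), yᵢ = Kᵢxᵢ:
  1: x = 0.0774, y = 0.1773
  2: x = 0.2032, y = 0.3988
  3: x = 0.0907, y = 0.1504
  4: x = 0.6287, y = 0.2736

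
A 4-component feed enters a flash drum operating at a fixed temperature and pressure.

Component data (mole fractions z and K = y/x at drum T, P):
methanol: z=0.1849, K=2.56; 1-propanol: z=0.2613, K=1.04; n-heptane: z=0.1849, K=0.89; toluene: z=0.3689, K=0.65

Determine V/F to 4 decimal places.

Material balance + equilibrium reduce to Σ zᵢ(Kᵢ−1)/(1+V/F(Kᵢ−1)) = 0.
Feasibility: ΣzᵢKᵢ = 1.1494, Σzᵢ/Kᵢ = 1.0988 — both > 1, two phases present.
Newton iteration, V/F⁰ = 0.5:
  V/F = 0.5000: g = -0.00573, g' = -0.2113 → V/F = 0.4729
  V/F = 0.4729: g = 0.00007, g' = -0.2168 → V/F = 0.4732
Converged at V/F = 0.4732.

V/F = 0.4732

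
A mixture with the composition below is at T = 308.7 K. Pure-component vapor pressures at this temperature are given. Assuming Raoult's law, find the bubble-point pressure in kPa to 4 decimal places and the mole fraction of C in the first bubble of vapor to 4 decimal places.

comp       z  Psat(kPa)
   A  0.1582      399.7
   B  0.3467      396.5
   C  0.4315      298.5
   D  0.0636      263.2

At the bubble point ψ → 0, so ΣzᵢKᵢ = 1 with Kᵢ = Pᵢˢᵃᵗ/P ⇒ P = ΣzᵢPᵢˢᵃᵗ.
P = 0.1582·399.7 + 0.3467·396.5 + 0.4315·298.5 + 0.0636·263.2 = 346.2414 kPa
yᵢ = zᵢPᵢˢᵃᵗ/P ⇒ y_C = 0.4315·298.5/346.2414 = 0.3720

Pbub = 346.2414 kPa, y_C = 0.3720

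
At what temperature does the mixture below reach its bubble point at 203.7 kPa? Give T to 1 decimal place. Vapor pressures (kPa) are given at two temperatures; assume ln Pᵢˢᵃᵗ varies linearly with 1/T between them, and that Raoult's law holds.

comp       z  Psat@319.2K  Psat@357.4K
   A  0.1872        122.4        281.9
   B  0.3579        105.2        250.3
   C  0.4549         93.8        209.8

T = 349.6 K

Bubble-point temperature: ΣzᵢPᵢˢᵃᵗ(T) = P. Interpolate ln Pᵢˢᵃᵗ = aᵢ + bᵢ/T.
  T = 319.2 K: ΣzᵢPᵢˢᵃᵗ = 103.23 kPa
  T = 357.4 K: ΣzᵢPᵢˢᵃᵗ = 237.79 kPa
  T = 338.3 K: ΣzᵢPᵢˢᵃᵗ = 160.40 kPa
  T = 347.9 K: ΣzᵢPᵢˢᵃᵗ = 196.55 kPa
  T = 352.6 K: ΣzᵢPᵢˢᵃᵗ = 216.25 kPa
  T = 350.2 K: ΣzᵢPᵢˢᵃᵗ = 206.02 kPa
Interpolating between 347.9 K and 350.2 K gives T ≈ 349.6 K.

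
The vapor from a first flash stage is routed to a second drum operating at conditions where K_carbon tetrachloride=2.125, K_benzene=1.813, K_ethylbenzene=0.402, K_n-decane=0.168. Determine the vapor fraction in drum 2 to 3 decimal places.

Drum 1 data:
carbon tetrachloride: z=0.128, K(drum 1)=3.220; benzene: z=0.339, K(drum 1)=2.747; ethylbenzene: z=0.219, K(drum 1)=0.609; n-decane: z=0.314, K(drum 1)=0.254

V/F (drum 2) = 0.677

Drum 1:
Material balance + equilibrium reduce to Σ zᵢ(Kᵢ−1)/(1+ψ₁(Kᵢ−1)) = 0.
Check two-phase: ΣzᵢKᵢ = 1.557 > 1 and Σzᵢ/Kᵢ = 1.759 > 1, so g(0) = 0.557 > 0 and g(1) = -0.759 < 0.
Newton iteration, ψ₁⁰ = 0.56:
  ψ₁ = 0.560: g = -0.0859, g' = -0.960 → ψ₁ = 0.471
  ψ₁ = 0.471: g = -0.0018, g' = -0.928 → ψ₁ = 0.469
Converged at ψ₁ = 0.469.
Drum-1 compositions:
  carbon tetrachloride: x = 0.063, y = 0.202
  benzene: x = 0.186, y = 0.512
  ethylbenzene: x = 0.268, y = 0.163
  n-decane: x = 0.483, y = 0.123
Drum-2 feed = drum-1 vapor: z₂ = (0.2020, 0.5121, 0.1633, 0.1226).
Drum 2:
Newton–Raphson from ψ₂ = 0.5:
  ψ₂ = 0.500: g = 0.1275, g' = -0.644 → ψ₂ = 0.698
  ψ₂ = 0.698: g = -0.0181, g' = -0.873 → ψ₂ = 0.677
Converged at ψ₂ = 0.677.
  carbon tetrachloride: x = 0.115, y = 0.244
  benzene: x = 0.330, y = 0.599
  ethylbenzene: x = 0.274, y = 0.110
  n-decane: x = 0.281, y = 0.047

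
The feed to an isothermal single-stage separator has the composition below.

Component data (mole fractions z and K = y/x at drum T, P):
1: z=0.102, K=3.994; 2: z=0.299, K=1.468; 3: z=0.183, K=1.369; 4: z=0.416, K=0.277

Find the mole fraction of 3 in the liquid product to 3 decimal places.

x_3 = 0.168

Let β = V/F and solve Σ zᵢ(Kᵢ−1)/(1+β(Kᵢ−1)) = 0.
Feasibility: ΣzᵢKᵢ = 1.212, Σzᵢ/Kᵢ = 1.865 — both > 1, two phases present.
Newton iteration, β⁰ = 0.5:
  β = 0.500: g = -0.1783, g' = -0.741 → β = 0.259
  β = 0.259: g = -0.0118, g' = -0.692 → β = 0.242
Converged at β = 0.242.
Compositions from xᵢ = zᵢ/(1+β(Kᵢ−1)), yᵢ = Kᵢxᵢ:
  1: x = 0.059, y = 0.236
  2: x = 0.269, y = 0.394
  3: x = 0.168, y = 0.230
  4: x = 0.504, y = 0.140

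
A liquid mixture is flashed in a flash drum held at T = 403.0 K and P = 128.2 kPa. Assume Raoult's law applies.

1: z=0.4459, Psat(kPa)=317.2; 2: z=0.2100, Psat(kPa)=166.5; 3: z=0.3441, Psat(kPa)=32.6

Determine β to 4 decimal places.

Raoult's law: Kᵢ = Pᵢˢᵃᵗ/P = Pᵢˢᵃᵗ/128.2.
  K_1 = 317.2/128.2 = 2.474259, K_2 = 166.5/128.2 = 1.298752, K_3 = 32.6/128.2 = 0.254290
Newton–Raphson from β = 0.49:
  β = 0.4900: g = 0.03204, g' = -0.8161 → β = 0.5293
  β = 0.5293: g = -0.00048, g' = -0.8420 → β = 0.5287
Converged at β = 0.5287.

β = 0.5287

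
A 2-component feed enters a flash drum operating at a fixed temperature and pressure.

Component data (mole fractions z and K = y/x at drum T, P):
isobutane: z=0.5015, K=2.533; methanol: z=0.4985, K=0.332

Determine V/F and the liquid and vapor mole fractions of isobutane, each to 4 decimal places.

Material balance + equilibrium reduce to Σ zᵢ(Kᵢ−1)/(1+V/F(Kᵢ−1)) = 0.
Feasibility: ΣzᵢKᵢ = 1.4358, Σzᵢ/Kᵢ = 1.6995 — both > 1, two phases present.
Binary case is linear: z₁(K₁−1)(1+V/F(K₂−1)) + z₂(K₂−1)(1+V/F(K₁−1)) = 0
⇒ V/F = [z₁(K₁−1)+z₂(K₂−1)] / [−(K₁−1)(K₂−1)] = 0.43580/1.02404 = 0.4256
Compositions from xᵢ = zᵢ/(1+V/F(Kᵢ−1)), yᵢ = Kᵢxᵢ:
  isobutane: x = 0.3035, y = 0.7688
  methanol: x = 0.6965, y = 0.2312

V/F = 0.4256, x_isobutane = 0.3035, y_isobutane = 0.7688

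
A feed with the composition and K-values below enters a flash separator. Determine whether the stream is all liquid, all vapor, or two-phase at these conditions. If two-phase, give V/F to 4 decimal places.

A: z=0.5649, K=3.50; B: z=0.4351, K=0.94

all vapor

ΣzᵢKᵢ = 2.3861; Σzᵢ/Kᵢ = 0.6243.
Since Σzᵢ/Kᵢ < 1 the mixture is above its dew point — single vapor phase.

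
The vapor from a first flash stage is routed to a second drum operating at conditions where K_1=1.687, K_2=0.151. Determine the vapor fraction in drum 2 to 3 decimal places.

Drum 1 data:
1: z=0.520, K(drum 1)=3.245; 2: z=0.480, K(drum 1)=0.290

Drum 1:
Material balance + equilibrium reduce to Σ zᵢ(Kᵢ−1)/(1+ψ₁(Kᵢ−1)) = 0.
Check two-phase: ΣzᵢKᵢ = 1.827 > 1 and Σzᵢ/Kᵢ = 1.815 > 1, so g(0) = 0.827 > 0 and g(1) = -0.815 < 0.
Binary case is linear: z₁(K₁−1)(1+ψ₁(K₂−1)) + z₂(K₂−1)(1+ψ₁(K₁−1)) = 0
⇒ ψ₁ = [z₁(K₁−1)+z₂(K₂−1)] / [−(K₁−1)(K₂−1)] = 0.8266/1.5939 = 0.519
Drum-1 compositions:
  1: x = 0.240, y = 0.780
  2: x = 0.760, y = 0.220
Drum-2 feed = drum-1 vapor: z₂ = (0.7797, 0.2203).
Drum 2:
Let ψ₂ = V/F and solve Σ zᵢ(Kᵢ−1)/(1+ψ₂(Kᵢ−1)) = 0.
Feasibility: ΣzᵢKᵢ = 1.349, Σzᵢ/Kᵢ = 1.921 — both > 1, two phases present.
Binary case is linear: z₁(K₁−1)(1+ψ₂(K₂−1)) + z₂(K₂−1)(1+ψ₂(K₁−1)) = 0
⇒ ψ₂ = [z₁(K₁−1)+z₂(K₂−1)] / [−(K₁−1)(K₂−1)] = 0.3486/0.5833 = 0.598
  1: x = 0.553, y = 0.932
  2: x = 0.447, y = 0.068

V/F (drum 2) = 0.598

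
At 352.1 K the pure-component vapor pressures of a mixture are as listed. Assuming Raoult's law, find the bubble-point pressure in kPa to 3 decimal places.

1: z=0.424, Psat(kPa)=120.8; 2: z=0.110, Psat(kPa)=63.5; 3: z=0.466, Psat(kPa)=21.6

At the bubble point ψ → 0, so ΣzᵢKᵢ = 1 with Kᵢ = Pᵢˢᵃᵗ/P ⇒ P = ΣzᵢPᵢˢᵃᵗ.
P = 0.424·120.8 + 0.110·63.5 + 0.466·21.6 = 68.270 kPa

Pbub = 68.270 kPa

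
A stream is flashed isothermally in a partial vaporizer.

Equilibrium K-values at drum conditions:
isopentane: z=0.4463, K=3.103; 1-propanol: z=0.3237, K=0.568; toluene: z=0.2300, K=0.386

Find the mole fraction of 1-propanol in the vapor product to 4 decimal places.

y_1-propanol = 0.2487

Let ψ = V/F and solve Σ zᵢ(Kᵢ−1)/(1+ψ(Kᵢ−1)) = 0.
g(0) = ΣzᵢKᵢ − 1 = 0.6575 and g(1) = 1 − Σzᵢ/Kᵢ = -0.3096, so a root lies in (0, 1).
Newton iteration, ψ⁰ = 0.36:
  ψ = 0.3600: g = 0.18728, g' = -0.8669 → ψ = 0.5760
  ψ = 0.5760: g = 0.01976, g' = -0.7183 → ψ = 0.6035
  ψ = 0.6035: g = 0.00008, g' = -0.7127 → ψ = 0.6037
Converged at ψ = 0.6037.
Compositions from xᵢ = zᵢ/(1+ψ(Kᵢ−1)), yᵢ = Kᵢxᵢ:
  isopentane: x = 0.1967, y = 0.6102
  1-propanol: x = 0.4379, y = 0.2487
  toluene: x = 0.3655, y = 0.1411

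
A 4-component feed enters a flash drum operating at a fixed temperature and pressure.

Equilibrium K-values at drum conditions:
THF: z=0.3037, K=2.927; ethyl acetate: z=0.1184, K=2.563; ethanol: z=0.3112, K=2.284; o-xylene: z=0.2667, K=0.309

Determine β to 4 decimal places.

β = 0.8907

Rachford–Rice: g(β) = Σ zᵢ(Kᵢ−1)/(1+β(Kᵢ−1)) = 0.
Feasibility: ΣzᵢKᵢ = 1.9856, Σzᵢ/Kᵢ = 1.1493 — both > 1, two phases present.
Newton iteration, β⁰ = 0.41:
  β = 0.4100: g = 0.44435, g' = -0.9275 → β = 0.8891
  β = 0.8891: g = 0.00184, g' = -1.1720 → β = 0.8907
Converged at β = 0.8907.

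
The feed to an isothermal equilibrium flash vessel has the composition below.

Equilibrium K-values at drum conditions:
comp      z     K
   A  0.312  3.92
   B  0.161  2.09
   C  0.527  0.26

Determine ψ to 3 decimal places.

ψ = 0.391

Rachford–Rice: g(ψ) = Σ zᵢ(Kᵢ−1)/(1+ψ(Kᵢ−1)) = 0.
Check two-phase: ΣzᵢKᵢ = 1.697 > 1 and Σzᵢ/Kᵢ = 2.184 > 1, so g(0) = 0.697 > 0 and g(1) = -1.184 < 0.
Newton iteration, ψ⁰ = 0.34:
  ψ = 0.340: g = 0.0641, g' = -1.287 → ψ = 0.390
  ψ = 0.390: g = 0.0011, g' = -1.246 → ψ = 0.391
Converged at ψ = 0.391.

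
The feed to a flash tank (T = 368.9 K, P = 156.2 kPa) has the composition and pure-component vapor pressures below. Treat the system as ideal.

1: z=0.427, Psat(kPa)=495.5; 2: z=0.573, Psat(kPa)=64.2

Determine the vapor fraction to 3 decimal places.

ψ = 0.461

Raoult's law: Kᵢ = Pᵢˢᵃᵗ/P = Pᵢˢᵃᵗ/156.2.
  K_1 = 495.5/156.2 = 3.17222, K_2 = 64.2/156.2 = 0.41101
Let ψ = V/F and solve Σ zᵢ(Kᵢ−1)/(1+ψ(Kᵢ−1)) = 0.
g(0) = ΣzᵢKᵢ − 1 = 0.590 and g(1) = 1 − Σzᵢ/Kᵢ = -0.529, so a root lies in (0, 1).
Binary case is linear: z₁(K₁−1)(1+ψ(K₂−1)) + z₂(K₂−1)(1+ψ(K₁−1)) = 0
⇒ ψ = [z₁(K₁−1)+z₂(K₂−1)] / [−(K₁−1)(K₂−1)] = 0.5900/1.2794 = 0.461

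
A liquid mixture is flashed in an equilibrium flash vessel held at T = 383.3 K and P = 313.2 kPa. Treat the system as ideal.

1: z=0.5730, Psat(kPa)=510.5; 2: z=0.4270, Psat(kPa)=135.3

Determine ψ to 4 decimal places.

ψ = 0.3310

Raoult's law: Kᵢ = Pᵢˢᵃᵗ/P = Pᵢˢᵃᵗ/313.2.
  K_1 = 510.5/313.2 = 1.629949, K_2 = 135.3/313.2 = 0.431992
Material balance + equilibrium reduce to Σ zᵢ(Kᵢ−1)/(1+ψ(Kᵢ−1)) = 0.
g(0) = ΣzᵢKᵢ − 1 = 0.1184 and g(1) = 1 − Σzᵢ/Kᵢ = -0.3400, so a root lies in (0, 1).
Newton iteration, ψ⁰ = 0.69:
  ψ = 0.6900: g = -0.14726, g' = -0.4831 → ψ = 0.3851
  ψ = 0.3851: g = -0.01997, g' = -0.3730 → ψ = 0.3316
  ψ = 0.3316: g = -0.00023, g' = -0.3647 → ψ = 0.3310
Converged at ψ = 0.3310.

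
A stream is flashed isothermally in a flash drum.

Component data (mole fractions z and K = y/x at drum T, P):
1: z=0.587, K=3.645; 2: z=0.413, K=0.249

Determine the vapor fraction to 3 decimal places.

ψ = 0.625

Let ψ = V/F and solve Σ zᵢ(Kᵢ−1)/(1+ψ(Kᵢ−1)) = 0.
Check two-phase: ΣzᵢKᵢ = 2.242 > 1 and Σzᵢ/Kᵢ = 1.820 > 1, so g(0) = 1.242 > 0 and g(1) = -0.820 < 0.
Newton iteration, ψ⁰ = 0.5:
  ψ = 0.500: g = 0.1719, g' = -1.359 → ψ = 0.626
  ψ = 0.626: g = -0.0014, g' = -1.412 → ψ = 0.625
Converged at ψ = 0.625.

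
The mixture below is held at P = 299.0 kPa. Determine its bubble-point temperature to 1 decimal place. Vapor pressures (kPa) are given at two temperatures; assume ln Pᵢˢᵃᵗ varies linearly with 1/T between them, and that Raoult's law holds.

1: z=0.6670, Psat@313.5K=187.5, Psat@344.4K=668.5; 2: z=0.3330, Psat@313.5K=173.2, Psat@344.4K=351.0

T = 326.5 K

Bubble-point temperature: ΣzᵢPᵢˢᵃᵗ(T) = P. Interpolate ln Pᵢˢᵃᵗ = aᵢ + bᵢ/T.
  T = 313.5 K: ΣzᵢPᵢˢᵃᵗ = 182.74 kPa
  T = 344.4 K: ΣzᵢPᵢˢᵃᵗ = 562.77 kPa
  T = 328.9 K: ΣzᵢPᵢˢᵃᵗ = 326.18 kPa
  T = 321.2 K: ΣzᵢPᵢˢᵃᵗ = 245.30 kPa
  T = 325.0 K: ΣzᵢPᵢˢᵃᵗ = 282.68 kPa
  T = 326.9 K: ΣzᵢPᵢˢᵃᵗ = 303.19 kPa
Interpolating between 325.0 K and 326.9 K gives T ≈ 326.5 K.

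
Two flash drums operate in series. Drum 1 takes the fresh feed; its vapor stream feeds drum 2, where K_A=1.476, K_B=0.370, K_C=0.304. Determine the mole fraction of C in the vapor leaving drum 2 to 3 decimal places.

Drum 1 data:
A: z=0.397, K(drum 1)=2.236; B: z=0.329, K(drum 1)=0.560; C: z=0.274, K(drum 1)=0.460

Drum 1:
Rachford–Rice: g(ψ₁) = Σ zᵢ(Kᵢ−1)/(1+ψ₁(Kᵢ−1)) = 0.
g(0) = ΣzᵢKᵢ − 1 = 0.198 and g(1) = 1 − Σzᵢ/Kᵢ = -0.361, so a root lies in (0, 1).
Newton–Raphson from ψ₁ = 0.5:
  ψ₁ = 0.500: g = -0.0850, g' = -0.486 → ψ₁ = 0.325
  ψ₁ = 0.325: g = 0.0016, g' = -0.513 → ψ₁ = 0.328
Converged at ψ₁ = 0.328.
Drum-1 compositions:
  A: x = 0.282, y = 0.631
  B: x = 0.385, y = 0.215
  C: x = 0.333, y = 0.153
Drum-2 feed = drum-1 vapor: z₂ = (0.6314, 0.2153, 0.1532).
Drum 2:
Let ψ₂ = V/F and solve Σ zᵢ(Kᵢ−1)/(1+ψ₂(Kᵢ−1)) = 0.
Feasibility: ΣzᵢKᵢ = 1.058, Σzᵢ/Kᵢ = 1.514 — both > 1, two phases present.
Newton iteration, ψ₂⁰ = 0.5:
  ψ₂ = 0.500: g = -0.1188, g' = -0.450 → ψ₂ = 0.236
  ψ₂ = 0.236: g = -0.0167, g' = -0.340 → ψ₂ = 0.187
  ψ₂ = 0.187: g = -0.0003, g' = -0.328 → ψ₂ = 0.186
Converged at ψ₂ = 0.186.
  A: x = 0.580, y = 0.856
  B: x = 0.244, y = 0.090
  C: x = 0.176, y = 0.053

y_C (drum 2) = 0.053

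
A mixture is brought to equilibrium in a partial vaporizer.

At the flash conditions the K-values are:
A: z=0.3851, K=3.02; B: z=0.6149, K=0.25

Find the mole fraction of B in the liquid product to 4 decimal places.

x_B = 0.7292

Binary case is linear: z₁(K₁−1)(1+V/F(K₂−1)) + z₂(K₂−1)(1+V/F(K₁−1)) = 0
⇒ V/F = [z₁(K₁−1)+z₂(K₂−1)] / [−(K₁−1)(K₂−1)] = 0.31673/1.51500 = 0.2091
Compositions from xᵢ = zᵢ/(1+V/F(Kᵢ−1)), yᵢ = Kᵢxᵢ:
  A: x = 0.2708, y = 0.8177
  B: x = 0.7292, y = 0.1823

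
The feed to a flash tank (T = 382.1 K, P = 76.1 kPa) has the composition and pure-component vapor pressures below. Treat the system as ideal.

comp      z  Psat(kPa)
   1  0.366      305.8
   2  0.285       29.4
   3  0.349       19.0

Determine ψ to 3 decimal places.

Raoult's law: Kᵢ = Pᵢˢᵃᵗ/P = Pᵢˢᵃᵗ/76.1.
  K_1 = 305.8/76.1 = 4.01840, K_2 = 29.4/76.1 = 0.38633, K_3 = 19.0/76.1 = 0.24967
Material balance + equilibrium reduce to Σ zᵢ(Kᵢ−1)/(1+ψ(Kᵢ−1)) = 0.
Check two-phase: ΣzᵢKᵢ = 1.668 > 1 and Σzᵢ/Kᵢ = 2.227 > 1, so g(0) = 0.668 > 0 and g(1) = -1.227 < 0.
Newton iteration, ψ⁰ = 0.5:
  ψ = 0.500: g = -0.2311, g' = -1.256 → ψ = 0.316
  ψ = 0.316: g = 0.0052, g' = -1.376 → ψ = 0.320
Converged at ψ = 0.320.

ψ = 0.320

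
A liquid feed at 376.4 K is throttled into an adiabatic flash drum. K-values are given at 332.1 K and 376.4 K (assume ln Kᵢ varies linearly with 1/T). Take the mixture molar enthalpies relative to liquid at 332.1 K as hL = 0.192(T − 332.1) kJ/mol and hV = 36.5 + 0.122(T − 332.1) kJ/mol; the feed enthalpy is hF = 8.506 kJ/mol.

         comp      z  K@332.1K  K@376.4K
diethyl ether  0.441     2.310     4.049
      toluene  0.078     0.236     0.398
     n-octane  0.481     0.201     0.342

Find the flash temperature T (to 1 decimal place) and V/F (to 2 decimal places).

T = 338.5 K, V/F = 0.20

Adiabatic flash: solve Rachford–Rice at each trial T, then check hF = ψ·hV(T) + (1−ψ)·hL(T).
  T = 332.1 K: K = (2.310, 0.236, 0.201), RR gives ψ = 0.129, H_out = 4.694 kJ/mol
  T = 376.4 K: K = (4.049, 0.398, 0.342), RR gives ψ = 0.495, H_out = 25.026 kJ/mol
  T = 354.2 K: K = (3.110, 0.311, 0.266), RR gives ψ = 0.341, H_out = 16.176 kJ/mol
  T = 343.1 K: K = (2.692, 0.272, 0.232), RR gives ψ = 0.248, H_out = 10.978 kJ/mol
  T = 337.6 K: K = (2.497, 0.254, 0.216), RR gives ψ = 0.193, H_out = 8.025 kJ/mol
  T = 340.4 K: K = (2.595, 0.263, 0.224), RR gives ψ = 0.222, H_out = 9.568 kJ/mol
  T = 339.0 K: K = (2.545, 0.258, 0.220), RR gives ψ = 0.208, H_out = 8.808 kJ/mol
Linear interpolation between T = 337.6 (H_out = 8.025) and T = 339.0 (H_out = 8.808) on hF = 8.506 gives T ≈ 338.5 K, at which ψ = 0.20.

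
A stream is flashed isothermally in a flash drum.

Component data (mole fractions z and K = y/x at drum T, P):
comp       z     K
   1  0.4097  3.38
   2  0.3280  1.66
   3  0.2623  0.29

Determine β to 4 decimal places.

Newton–Raphson from β = 0.5:
  β = 0.5000: g = 0.31928, g' = -0.8825 → β = 0.8618
  β = 0.8618: g = -0.02225, g' = -1.1851 → β = 0.8430
  β = 0.8430: g = -0.00047, g' = -1.1362 → β = 0.8426
Converged at β = 0.8426.

β = 0.8426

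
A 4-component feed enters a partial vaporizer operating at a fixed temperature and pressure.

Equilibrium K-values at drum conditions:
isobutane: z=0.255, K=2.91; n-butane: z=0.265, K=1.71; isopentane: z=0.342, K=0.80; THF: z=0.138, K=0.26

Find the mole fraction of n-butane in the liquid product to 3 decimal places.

x_n-butane = 0.171

Let ψ = V/F and solve Σ zᵢ(Kᵢ−1)/(1+ψ(Kᵢ−1)) = 0.
g(0) = ΣzᵢKᵢ − 1 = 0.505 and g(1) = 1 − Σzᵢ/Kᵢ = -0.201, so a root lies in (0, 1).
Newton–Raphson from ψ = 0.5:
  ψ = 0.500: g = 0.1499, g' = -0.523 → ψ = 0.786
  ψ = 0.786: g = -0.0100, g' = -0.655 → ψ = 0.771
Converged at ψ = 0.771.
Compositions from xᵢ = zᵢ/(1+ψ(Kᵢ−1)), yᵢ = Kᵢxᵢ:
  isobutane: x = 0.103, y = 0.300
  n-butane: x = 0.171, y = 0.293
  isopentane: x = 0.404, y = 0.323
  THF: x = 0.321, y = 0.084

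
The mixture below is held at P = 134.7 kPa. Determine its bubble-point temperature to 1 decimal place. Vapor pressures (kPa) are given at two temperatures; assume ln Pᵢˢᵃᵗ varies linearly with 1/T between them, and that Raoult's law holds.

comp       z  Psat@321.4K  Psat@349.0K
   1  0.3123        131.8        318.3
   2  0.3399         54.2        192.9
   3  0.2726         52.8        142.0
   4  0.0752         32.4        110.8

Bubble-point temperature: ΣzᵢPᵢˢᵃᵗ(T) = P. Interpolate ln Pᵢˢᵃᵗ = aᵢ + bᵢ/T.
  T = 321.4 K: ΣzᵢPᵢˢᵃᵗ = 76.41 kPa
  T = 349.0 K: ΣzᵢPᵢˢᵃᵗ = 212.01 kPa
  T = 335.2 K: ΣzᵢPᵢˢᵃᵗ = 129.52 kPa
  T = 342.1 K: ΣzᵢPᵢˢᵃᵗ = 166.40 kPa
  T = 338.6 K: ΣzᵢPᵢˢᵃᵗ = 146.70 kPa
  T = 336.9 K: ΣzᵢPᵢˢᵃᵗ = 137.88 kPa
Interpolating between 335.2 K and 336.9 K gives T ≈ 336.3 K.

T = 336.3 K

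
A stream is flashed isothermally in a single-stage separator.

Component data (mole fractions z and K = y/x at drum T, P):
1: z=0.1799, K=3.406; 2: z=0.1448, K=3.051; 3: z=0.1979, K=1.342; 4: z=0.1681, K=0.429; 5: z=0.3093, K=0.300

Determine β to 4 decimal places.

β = 0.4213

Rachford–Rice: g(β) = Σ zᵢ(Kᵢ−1)/(1+β(Kᵢ−1)) = 0.
Check two-phase: ΣzᵢKᵢ = 1.4850 > 1 and Σzᵢ/Kᵢ = 1.6706 > 1, so g(0) = 0.4850 > 0 and g(1) = -0.6706 < 0.
Newton iteration, β⁰ = 0.36:
  β = 0.3600: g = 0.05277, g' = -0.8767 → β = 0.4202
  β = 0.4202: g = 0.00091, g' = -0.8500 → β = 0.4213
Converged at β = 0.4213.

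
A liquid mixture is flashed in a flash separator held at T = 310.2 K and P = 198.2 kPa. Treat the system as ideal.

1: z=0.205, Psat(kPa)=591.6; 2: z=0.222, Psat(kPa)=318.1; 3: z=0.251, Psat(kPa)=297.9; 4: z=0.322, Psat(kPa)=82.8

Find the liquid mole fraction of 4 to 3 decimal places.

x_4 = 0.588

Raoult's law: Kᵢ = Pᵢˢᵃᵗ/P = Pᵢˢᵃᵗ/198.2.
  K_1 = 591.6/198.2 = 2.98486, K_2 = 318.1/198.2 = 1.60494, K_3 = 297.9/198.2 = 1.50303, K_4 = 82.8/198.2 = 0.41776
Let β = V/F and solve Σ zᵢ(Kᵢ−1)/(1+β(Kᵢ−1)) = 0.
Feasibility: ΣzᵢKᵢ = 1.480, Σzᵢ/Kᵢ = 1.145 — both > 1, two phases present.
Iterate (Newton) starting at β = 0.48:
  β = 0.480: g = 0.1540, g' = -0.512 → β = 0.781
  β = 0.781: g = -0.0022, g' = -0.561 → β = 0.777
Converged at β = 0.777.
Compositions from xᵢ = zᵢ/(1+β(Kᵢ−1)), yᵢ = Kᵢxᵢ:
  1: x = 0.081, y = 0.241
  2: x = 0.151, y = 0.242
  3: x = 0.180, y = 0.271
  4: x = 0.588, y = 0.246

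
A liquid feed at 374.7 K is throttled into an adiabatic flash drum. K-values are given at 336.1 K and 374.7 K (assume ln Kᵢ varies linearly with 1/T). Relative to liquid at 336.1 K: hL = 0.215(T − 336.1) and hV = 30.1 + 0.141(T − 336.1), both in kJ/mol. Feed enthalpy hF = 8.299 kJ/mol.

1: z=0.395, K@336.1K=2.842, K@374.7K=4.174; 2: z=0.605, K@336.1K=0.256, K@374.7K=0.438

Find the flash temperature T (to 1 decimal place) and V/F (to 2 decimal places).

T = 341.1 K, V/F = 0.24

Adiabatic flash: solve Rachford–Rice at each trial T, then check hF = ψ·hV(T) + (1−ψ)·hL(T).
  T = 336.1 K: K = (2.842, 0.256), RR gives ψ = 0.202, H_out = 6.094 kJ/mol
  T = 374.7 K: K = (4.174, 0.438), RR gives ψ = 0.512, H_out = 22.254 kJ/mol
  T = 355.4 K: K = (3.480, 0.340), RR gives ψ = 0.354, H_out = 14.310 kJ/mol
  T = 345.8 K: K = (3.156, 0.296), RR gives ψ = 0.281, H_out = 10.332 kJ/mol
  T = 341.0 K: K = (2.999, 0.276), RR gives ψ = 0.243, H_out = 8.274 kJ/mol
  T = 343.4 K: K = (3.077, 0.286), RR gives ψ = 0.262, H_out = 9.311 kJ/mol
Linear interpolation between T = 341.0 (H_out = 8.274) and T = 343.4 (H_out = 9.311) on hF = 8.299 gives T ≈ 341.1 K, at which ψ = 0.24.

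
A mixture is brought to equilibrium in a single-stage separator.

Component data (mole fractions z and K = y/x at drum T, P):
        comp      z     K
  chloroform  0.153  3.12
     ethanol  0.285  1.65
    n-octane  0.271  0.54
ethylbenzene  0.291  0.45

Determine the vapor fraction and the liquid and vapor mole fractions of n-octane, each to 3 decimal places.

Material balance + equilibrium reduce to Σ zᵢ(Kᵢ−1)/(1+ψ(Kᵢ−1)) = 0.
g(0) = ΣzᵢKᵢ − 1 = 0.225 and g(1) = 1 − Σzᵢ/Kᵢ = -0.370, so a root lies in (0, 1).
Iterate (Newton) starting at ψ = 0.63:
  ψ = 0.630: g = -0.1501, g' = -0.506 → ψ = 0.334
  ψ = 0.334: g = -0.0010, g' = -0.529 → ψ = 0.332
Converged at ψ = 0.332.
Compositions from xᵢ = zᵢ/(1+ψ(Kᵢ−1)), yᵢ = Kᵢxᵢ:
  chloroform: x = 0.090, y = 0.280
  ethanol: x = 0.234, y = 0.387
  n-octane: x = 0.320, y = 0.173
  ethylbenzene: x = 0.356, y = 0.160

ψ = 0.332, x_n-octane = 0.320, y_n-octane = 0.173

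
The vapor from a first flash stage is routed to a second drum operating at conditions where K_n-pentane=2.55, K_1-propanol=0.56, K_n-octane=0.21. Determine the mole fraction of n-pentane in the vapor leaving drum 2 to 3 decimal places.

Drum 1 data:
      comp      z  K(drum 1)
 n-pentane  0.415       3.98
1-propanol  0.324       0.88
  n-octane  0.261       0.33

Drum 1:
Newton iteration, ψ₁⁰ = 0.5:
  ψ₁ = 0.500: g = 0.1923, g' = -0.865 → ψ₁ = 0.722
  ψ₁ = 0.722: g = 0.0107, g' = -0.816 → ψ₁ = 0.736
Converged at ψ₁ = 0.736.
Drum-1 compositions:
  n-pentane: x = 0.130, y = 0.517
  1-propanol: x = 0.355, y = 0.313
  n-octane: x = 0.515, y = 0.170
Drum-2 feed = drum-1 vapor: z₂ = (0.5175, 0.3127, 0.1698).
Drum 2:
Let ψ₂ = V/F and solve Σ zᵢ(Kᵢ−1)/(1+ψ₂(Kᵢ−1)) = 0.
Feasibility: ΣzᵢKᵢ = 1.530, Σzᵢ/Kᵢ = 1.570 — both > 1, two phases present.
Newton iteration, ψ₂⁰ = 0.5:
  ψ₂ = 0.500: g = 0.0537, g' = -0.784 → ψ₂ = 0.569
  ψ₂ = 0.569: g = -0.0007, g' = -0.808 → ψ₂ = 0.568
Converged at ψ₂ = 0.568.
  n-pentane: x = 0.275, y = 0.702
  1-propanol: x = 0.417, y = 0.233
  n-octane: x = 0.308, y = 0.065

y_n-pentane (drum 2) = 0.702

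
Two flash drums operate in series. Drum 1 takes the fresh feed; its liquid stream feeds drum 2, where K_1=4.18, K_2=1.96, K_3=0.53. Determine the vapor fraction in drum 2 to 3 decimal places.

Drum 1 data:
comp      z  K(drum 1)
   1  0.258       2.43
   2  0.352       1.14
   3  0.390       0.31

Drum 1:
Iterate (Newton) starting at ψ₁ = 0.5:
  ψ₁ = 0.500: g = -0.1497, g' = -0.618 → ψ₁ = 0.258
  ψ₁ = 0.258: g = -0.0103, g' = -0.563 → ψ₁ = 0.240
Converged at ψ₁ = 0.240.
Drum-1 compositions:
  1: x = 0.192, y = 0.467
  2: x = 0.341, y = 0.388
  3: x = 0.467, y = 0.145
Drum-2 feed = drum-1 liquid: z₂ = (0.1921, 0.3406, 0.4673).
Drum 2:
Let ψ₂ = V/F and solve Σ zᵢ(Kᵢ−1)/(1+ψ₂(Kᵢ−1)) = 0.
g(0) = ΣzᵢKᵢ − 1 = 0.718 and g(1) = 1 − Σzᵢ/Kᵢ = -0.101, so a root lies in (0, 1).
Newton iteration, ψ₂⁰ = 0.62:
  ψ₂ = 0.620: g = 0.1006, g' = -0.549 → ψ₂ = 0.803
  ψ₂ = 0.803: g = 0.0036, g' = -0.520 → ψ₂ = 0.810
Converged at ψ₂ = 0.810.
  1: x = 0.054, y = 0.225
  2: x = 0.192, y = 0.375
  3: x = 0.755, y = 0.400

V/F (drum 2) = 0.810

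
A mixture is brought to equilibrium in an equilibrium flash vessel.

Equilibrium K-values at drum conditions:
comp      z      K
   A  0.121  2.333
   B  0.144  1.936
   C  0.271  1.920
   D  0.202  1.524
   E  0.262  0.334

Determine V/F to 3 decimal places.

V/F = 0.800

Newton iteration, V/F⁰ = 0.57:
  V/F = 0.570: g = 0.1433, g' = -0.557 → V/F = 0.828
  V/F = 0.828: g = -0.0207, g' = -0.766 → V/F = 0.801
  V/F = 0.801: g = -0.0005, g' = -0.728 → V/F = 0.800
Converged at V/F = 0.800.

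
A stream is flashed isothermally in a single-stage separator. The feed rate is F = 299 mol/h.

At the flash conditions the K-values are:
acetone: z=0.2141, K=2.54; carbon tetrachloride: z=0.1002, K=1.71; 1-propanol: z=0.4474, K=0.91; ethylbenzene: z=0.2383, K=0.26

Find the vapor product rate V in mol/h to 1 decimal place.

Rachford–Rice: g(ψ) = Σ zᵢ(Kᵢ−1)/(1+ψ(Kᵢ−1)) = 0.
Check two-phase: ΣzᵢKᵢ = 1.1842 > 1 and Σzᵢ/Kᵢ = 1.5511 > 1, so g(0) = 0.1842 > 0 and g(1) = -0.5511 < 0.
Newton iteration, ψ⁰ = 0.5:
  ψ = 0.5000: g = -0.08329, g' = -0.5223 → ψ = 0.3405
  ψ = 0.3405: g = -0.00372, g' = -0.4883 → ψ = 0.3329
Converged at ψ = 0.3329.
Then V = ψ·F = 0.3329·299 = 99.5 mol/h and L = F − V = 199.5 mol/h.

V = 99.5 mol/h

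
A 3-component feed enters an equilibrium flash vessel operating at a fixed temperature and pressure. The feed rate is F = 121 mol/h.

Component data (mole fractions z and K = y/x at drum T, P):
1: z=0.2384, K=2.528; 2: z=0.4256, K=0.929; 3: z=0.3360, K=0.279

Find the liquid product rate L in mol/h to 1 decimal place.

Material balance + equilibrium reduce to Σ zᵢ(Kᵢ−1)/(1+ψ(Kᵢ−1)) = 0.
Check two-phase: ΣzᵢKᵢ = 1.0918 > 1 and Σzᵢ/Kᵢ = 1.7567 > 1, so g(0) = 0.0918 > 0 and g(1) = -0.7567 < 0.
Iterate (Newton) starting at ψ = 0.5:
  ψ = 0.5000: g = -0.20365, g' = -0.6083 → ψ = 0.1652
  ψ = 0.1652: g = -0.01474, g' = -0.5821 → ψ = 0.1399
  ψ = 0.1399: g = 0.00017, g' = -0.5961 → ψ = 0.1402
Converged at ψ = 0.1402.
Then V = ψ·F = 0.1402·121 = 17.0 mol/h and L = F − V = 104.0 mol/h.

L = 104.0 mol/h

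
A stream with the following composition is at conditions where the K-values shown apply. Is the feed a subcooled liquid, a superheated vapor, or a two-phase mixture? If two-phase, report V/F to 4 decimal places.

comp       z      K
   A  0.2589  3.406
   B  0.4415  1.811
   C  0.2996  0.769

superheated vapor

ΣzᵢKᵢ = 1.9118; Σzᵢ/Kᵢ = 0.7094.
Since Σzᵢ/Kᵢ < 1 the mixture is above its dew point — single vapor phase.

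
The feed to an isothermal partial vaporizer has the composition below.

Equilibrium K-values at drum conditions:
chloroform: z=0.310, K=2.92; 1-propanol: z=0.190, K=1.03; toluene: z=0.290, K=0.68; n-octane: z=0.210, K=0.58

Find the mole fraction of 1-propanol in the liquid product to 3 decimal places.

x_1-propanol = 0.186

Material balance + equilibrium reduce to Σ zᵢ(Kᵢ−1)/(1+V/F(Kᵢ−1)) = 0.
Check two-phase: ΣzᵢKᵢ = 1.420 > 1 and Σzᵢ/Kᵢ = 1.079 > 1, so g(0) = 0.420 > 0 and g(1) = -0.079 < 0.
Iterate (Newton) starting at V/F = 0.33:
  V/F = 0.330: g = 0.1638, g' = -0.515 → V/F = 0.648
  V/F = 0.648: g = 0.0326, g' = -0.344 → V/F = 0.743
  V/F = 0.743: g = 0.0011, g' = -0.324 → V/F = 0.746
Converged at V/F = 0.746.
Compositions from xᵢ = zᵢ/(1+V/F(Kᵢ−1)), yᵢ = Kᵢxᵢ:
  chloroform: x = 0.127, y = 0.372
  1-propanol: x = 0.186, y = 0.191
  toluene: x = 0.381, y = 0.259
  n-octane: x = 0.306, y = 0.177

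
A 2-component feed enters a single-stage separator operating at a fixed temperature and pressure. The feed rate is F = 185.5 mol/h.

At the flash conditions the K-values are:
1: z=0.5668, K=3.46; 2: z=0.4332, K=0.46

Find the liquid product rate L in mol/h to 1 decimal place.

Material balance + equilibrium reduce to Σ zᵢ(Kᵢ−1)/(1+ψ(Kᵢ−1)) = 0.
Check two-phase: ΣzᵢKᵢ = 2.1604 > 1 and Σzᵢ/Kᵢ = 1.1056 > 1, so g(0) = 1.1604 > 0 and g(1) = -0.1056 < 0.
Newton–Raphson from ψ = 0.5:
  ψ = 0.5000: g = 0.30481, g' = -0.9268 → ψ = 0.8289
  ψ = 0.8289: g = 0.03533, g' = -0.7854 → ψ = 0.8739
  ψ = 0.8739: g = -0.00027, g' = -0.7987 → ψ = 0.8735
Converged at ψ = 0.8735.
Then V = ψ·F = 0.8735·185.5 = 162.0 mol/h and L = F − V = 23.5 mol/h.

L = 23.5 mol/h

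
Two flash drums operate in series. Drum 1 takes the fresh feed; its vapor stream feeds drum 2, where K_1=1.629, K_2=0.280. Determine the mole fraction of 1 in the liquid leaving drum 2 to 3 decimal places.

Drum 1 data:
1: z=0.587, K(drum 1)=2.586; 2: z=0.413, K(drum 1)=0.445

x_1 (drum 2) = 0.534

Drum 1:
Let ψ₁ = V/F and solve Σ zᵢ(Kᵢ−1)/(1+ψ₁(Kᵢ−1)) = 0.
Feasibility: ΣzᵢKᵢ = 1.702, Σzᵢ/Kᵢ = 1.155 — both > 1, two phases present.
Binary case is linear: z₁(K₁−1)(1+ψ₁(K₂−1)) + z₂(K₂−1)(1+ψ₁(K₁−1)) = 0
⇒ ψ₁ = [z₁(K₁−1)+z₂(K₂−1)] / [−(K₁−1)(K₂−1)] = 0.7018/0.8802 = 0.797
Drum-1 compositions:
  1: x = 0.259, y = 0.670
  2: x = 0.741, y = 0.330
Drum-2 feed = drum-1 vapor: z₂ = (0.6704, 0.3296).
Drum 2:
Binary case is linear: z₁(K₁−1)(1+ψ₂(K₂−1)) + z₂(K₂−1)(1+ψ₂(K₁−1)) = 0
⇒ ψ₂ = [z₁(K₁−1)+z₂(K₂−1)] / [−(K₁−1)(K₂−1)] = 0.1843/0.4529 = 0.407
  1: x = 0.534, y = 0.869
  2: x = 0.466, y = 0.131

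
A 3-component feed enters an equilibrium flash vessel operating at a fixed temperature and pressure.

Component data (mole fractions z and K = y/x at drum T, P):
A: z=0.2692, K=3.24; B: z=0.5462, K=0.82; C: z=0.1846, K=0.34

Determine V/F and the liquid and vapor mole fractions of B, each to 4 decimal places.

Newton iteration, V/F⁰ = 0.34:
  V/F = 0.3400: g = 0.08050, g' = -0.5890 → V/F = 0.4767
  V/F = 0.4767: g = 0.00633, g' = -0.5083 → V/F = 0.4891
  V/F = 0.4891: g = 0.00003, g' = -0.5042 → V/F = 0.4892
Converged at V/F = 0.4892.
Compositions from xᵢ = zᵢ/(1+V/F(Kᵢ−1)), yᵢ = Kᵢxᵢ:
  A: x = 0.1285, y = 0.4162
  B: x = 0.5989, y = 0.4911
  C: x = 0.2726, y = 0.0927

V/F = 0.4892, x_B = 0.5989, y_B = 0.4911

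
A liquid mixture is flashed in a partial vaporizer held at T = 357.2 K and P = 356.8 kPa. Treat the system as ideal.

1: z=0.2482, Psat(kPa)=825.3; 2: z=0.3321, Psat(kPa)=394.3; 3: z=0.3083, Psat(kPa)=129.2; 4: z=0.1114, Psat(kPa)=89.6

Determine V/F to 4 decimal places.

V/F = 0.1410

Raoult's law: Kᵢ = Pᵢˢᵃᵗ/P = Pᵢˢᵃᵗ/356.8.
  K_1 = 825.3/356.8 = 2.313061, K_2 = 394.3/356.8 = 1.105101, K_3 = 129.2/356.8 = 0.362108, K_4 = 89.6/356.8 = 0.251121
Rachford–Rice: g(V/F) = Σ zᵢ(Kᵢ−1)/(1+V/F(Kᵢ−1)) = 0.
Check two-phase: ΣzᵢKᵢ = 1.0807 > 1 and Σzᵢ/Kᵢ = 1.7028 > 1, so g(0) = 0.0807 > 0 and g(1) = -0.7028 < 0.
Newton–Raphson from V/F = 0.5:
  V/F = 0.5000: g = -0.19222, g' = -0.5894 → V/F = 0.1738
  V/F = 0.1738: g = -0.01749, g' = -0.5285 → V/F = 0.1407
  V/F = 0.1407: g = 0.00015, g' = -0.5379 → V/F = 0.1410
Converged at V/F = 0.1410.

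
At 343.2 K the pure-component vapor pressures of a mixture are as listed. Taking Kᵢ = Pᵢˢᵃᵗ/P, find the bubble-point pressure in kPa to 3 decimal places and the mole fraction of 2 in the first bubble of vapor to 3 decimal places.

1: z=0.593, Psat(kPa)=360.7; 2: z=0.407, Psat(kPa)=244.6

Pbub = 313.447 kPa, y_2 = 0.318

At the bubble point ψ → 0, so ΣzᵢKᵢ = 1 with Kᵢ = Pᵢˢᵃᵗ/P ⇒ P = ΣzᵢPᵢˢᵃᵗ.
P = 0.593·360.7 + 0.407·244.6 = 313.447 kPa
yᵢ = zᵢPᵢˢᵃᵗ/P ⇒ y_2 = 0.407·244.6/313.447 = 0.318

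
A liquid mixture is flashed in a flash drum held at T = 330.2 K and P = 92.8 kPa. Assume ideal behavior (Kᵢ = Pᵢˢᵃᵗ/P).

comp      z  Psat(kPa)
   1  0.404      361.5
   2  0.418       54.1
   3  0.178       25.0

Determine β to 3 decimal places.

Raoult's law: Kᵢ = Pᵢˢᵃᵗ/P = Pᵢˢᵃᵗ/92.8.
  K_1 = 361.5/92.8 = 3.89547, K_2 = 54.1/92.8 = 0.58297, K_3 = 25.0/92.8 = 0.26940
Material balance + equilibrium reduce to Σ zᵢ(Kᵢ−1)/(1+β(Kᵢ−1)) = 0.
g(0) = ΣzᵢKᵢ − 1 = 0.865 and g(1) = 1 − Σzᵢ/Kᵢ = -0.481, so a root lies in (0, 1).
Iterate (Newton) starting at β = 0.5:
  β = 0.500: g = 0.0528, g' = -0.917 → β = 0.558
  β = 0.558: g = 0.0009, g' = -0.889 → β = 0.559
Converged at β = 0.559.

β = 0.559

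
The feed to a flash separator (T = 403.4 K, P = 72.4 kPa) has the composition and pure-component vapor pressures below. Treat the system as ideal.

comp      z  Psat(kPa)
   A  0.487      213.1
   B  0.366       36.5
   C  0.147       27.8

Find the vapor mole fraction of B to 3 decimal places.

Raoult's law: Kᵢ = Pᵢˢᵃᵗ/P = Pᵢˢᵃᵗ/72.4.
  K_A = 213.1/72.4 = 2.94337, K_B = 36.5/72.4 = 0.50414, K_C = 27.8/72.4 = 0.38398
Iterate (Newton) starting at V/F = 0.5:
  V/F = 0.500: g = 0.1078, g' = -0.749 → V/F = 0.644
  V/F = 0.644: g = 0.0036, g' = -0.710 → V/F = 0.649
Converged at V/F = 0.649.
Compositions from xᵢ = zᵢ/(1+V/F(Kᵢ−1)), yᵢ = Kᵢxᵢ:
  A: x = 0.215, y = 0.634
  B: x = 0.540, y = 0.272
  C: x = 0.245, y = 0.094

y_B = 0.272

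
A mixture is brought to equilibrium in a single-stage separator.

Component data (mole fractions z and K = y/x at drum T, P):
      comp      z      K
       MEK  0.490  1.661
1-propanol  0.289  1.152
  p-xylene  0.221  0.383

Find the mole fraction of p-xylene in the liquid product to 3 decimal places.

Newton iteration, β⁰ = 0.41:
  β = 0.410: g = 0.1136, g' = -0.289 → β = 0.803
  β = 0.803: g = -0.0195, g' = -0.427 → β = 0.757
  β = 0.757: g = -0.0007, g' = -0.397 → β = 0.756
Converged at β = 0.755.
Compositions from xᵢ = zᵢ/(1+β(Kᵢ−1)), yᵢ = Kᵢxᵢ:
  MEK: x = 0.327, y = 0.543
  1-propanol: x = 0.259, y = 0.299
  p-xylene: x = 0.414, y = 0.159

x_p-xylene = 0.414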